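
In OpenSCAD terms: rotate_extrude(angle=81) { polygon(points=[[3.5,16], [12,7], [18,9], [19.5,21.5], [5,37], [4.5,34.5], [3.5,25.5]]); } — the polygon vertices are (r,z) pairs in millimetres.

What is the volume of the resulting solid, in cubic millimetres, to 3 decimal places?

Profile (r,z), 7 vertices: (3.5,16) (12,7) (18,9) (19.5,21.5) (5,37) (4.5,34.5) (3.5,25.5)
edge 0: (3.5,16)→(12,7)  cross = 3.5·7 − 12·16 = -167.5000; (r_i+r_j)·cross = 15.5·-167.5000 = -2596.2500
edge 1: (12,7)→(18,9)  cross = 12·9 − 18·7 = -18.0000; (r_i+r_j)·cross = 30·-18.0000 = -540.0000
edge 2: (18,9)→(19.5,21.5)  cross = 18·21.5 − 19.5·9 = 211.5000; (r_i+r_j)·cross = 37.5·211.5000 = 7931.2500
edge 3: (19.5,21.5)→(5,37)  cross = 19.5·37 − 5·21.5 = 614.0000; (r_i+r_j)·cross = 24.5·614.0000 = 15043.0000
edge 4: (5,37)→(4.5,34.5)  cross = 5·34.5 − 4.5·37 = 6.0000; (r_i+r_j)·cross = 9.5·6.0000 = 57.0000
edge 5: (4.5,34.5)→(3.5,25.5)  cross = 4.5·25.5 − 3.5·34.5 = -6.0000; (r_i+r_j)·cross = 8·-6.0000 = -48.0000
edge 6: (3.5,25.5)→(3.5,16)  cross = 3.5·16 − 3.5·25.5 = -33.2500; (r_i+r_j)·cross = 7·-33.2500 = -232.7500
Σcross = 606.7500 → A = |Σcross|/2 = 303.3750 mm²
Σ(r_i+r_j)·cross = 19614.2500 → first moment M = |Σ|/6 = 3269.0417
R_c = M/A = 3269.0417/303.3750 = 10.7756 mm
θ = 81° = 1.413717 rad
V = θ·R_c·A = 1.413717·10.7756·303.3750 = 4621.499 mm³

Volume = 4621.499 mm³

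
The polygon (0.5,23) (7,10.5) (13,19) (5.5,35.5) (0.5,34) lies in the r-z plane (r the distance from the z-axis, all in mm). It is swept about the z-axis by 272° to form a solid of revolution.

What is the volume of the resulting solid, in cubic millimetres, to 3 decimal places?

Profile (r,z), 5 vertices: (0.5,23) (7,10.5) (13,19) (5.5,35.5) (0.5,34)
edge 0: (0.5,23)→(7,10.5)  cross = 0.5·10.5 − 7·23 = -155.7500; (r_i+r_j)·cross = 7.5·-155.7500 = -1168.1250
edge 1: (7,10.5)→(13,19)  cross = 7·19 − 13·10.5 = -3.5000; (r_i+r_j)·cross = 20·-3.5000 = -70.0000
edge 2: (13,19)→(5.5,35.5)  cross = 13·35.5 − 5.5·19 = 357.0000; (r_i+r_j)·cross = 18.5·357.0000 = 6604.5000
edge 3: (5.5,35.5)→(0.5,34)  cross = 5.5·34 − 0.5·35.5 = 169.2500; (r_i+r_j)·cross = 6·169.2500 = 1015.5000
edge 4: (0.5,34)→(0.5,23)  cross = 0.5·23 − 0.5·34 = -5.5000; (r_i+r_j)·cross = 1·-5.5000 = -5.5000
Σcross = 361.5000 → A = |Σcross|/2 = 180.7500 mm²
Σ(r_i+r_j)·cross = 6376.3750 → first moment M = |Σ|/6 = 1062.7292
R_c = M/A = 1062.7292/180.7500 = 5.8796 mm
θ = 272° = 4.747296 rad
V = θ·R_c·A = 4.747296·5.8796·180.7500 = 5045.089 mm³

Volume = 5045.089 mm³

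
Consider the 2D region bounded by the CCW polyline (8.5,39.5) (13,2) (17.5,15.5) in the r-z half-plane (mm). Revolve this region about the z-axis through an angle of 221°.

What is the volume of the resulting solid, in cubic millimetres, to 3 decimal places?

Profile (r,z), 3 vertices: (8.5,39.5) (13,2) (17.5,15.5)
edge 0: (8.5,39.5)→(13,2)  cross = 8.5·2 − 13·39.5 = -496.5000; (r_i+r_j)·cross = 21.5·-496.5000 = -10674.7500
edge 1: (13,2)→(17.5,15.5)  cross = 13·15.5 − 17.5·2 = 166.5000; (r_i+r_j)·cross = 30.5·166.5000 = 5078.2500
edge 2: (17.5,15.5)→(8.5,39.5)  cross = 17.5·39.5 − 8.5·15.5 = 559.5000; (r_i+r_j)·cross = 26·559.5000 = 14547.0000
Σcross = 229.5000 → A = |Σcross|/2 = 114.7500 mm²
Σ(r_i+r_j)·cross = 8950.5000 → first moment M = |Σ|/6 = 1491.7500
R_c = M/A = 1491.7500/114.7500 = 13.0000 mm
θ = 221° = 3.857178 rad
V = θ·R_c·A = 3.857178·13.0000·114.7500 = 5753.945 mm³

Volume = 5753.945 mm³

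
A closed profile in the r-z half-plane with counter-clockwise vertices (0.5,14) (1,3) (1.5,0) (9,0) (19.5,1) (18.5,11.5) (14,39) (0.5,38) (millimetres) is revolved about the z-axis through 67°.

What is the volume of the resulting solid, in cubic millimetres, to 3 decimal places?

Volume = 6564.164 mm³

Profile (r,z), 8 vertices: (0.5,14) (1,3) (1.5,0) (9,0) (19.5,1) (18.5,11.5) (14,39) (0.5,38)
edge 0: (0.5,14)→(1,3)  cross = 0.5·3 − 1·14 = -12.5000; (r_i+r_j)·cross = 1.5·-12.5000 = -18.7500
edge 1: (1,3)→(1.5,0)  cross = 1·0 − 1.5·3 = -4.5000; (r_i+r_j)·cross = 2.5·-4.5000 = -11.2500
edge 2: (1.5,0)→(9,0)  cross = 1.5·0 − 9·0 = 0.0000; (r_i+r_j)·cross = 10.5·0.0000 = 0.0000
edge 3: (9,0)→(19.5,1)  cross = 9·1 − 19.5·0 = 9.0000; (r_i+r_j)·cross = 28.5·9.0000 = 256.5000
edge 4: (19.5,1)→(18.5,11.5)  cross = 19.5·11.5 − 18.5·1 = 205.7500; (r_i+r_j)·cross = 38·205.7500 = 7818.5000
edge 5: (18.5,11.5)→(14,39)  cross = 18.5·39 − 14·11.5 = 560.5000; (r_i+r_j)·cross = 32.5·560.5000 = 18216.2500
edge 6: (14,39)→(0.5,38)  cross = 14·38 − 0.5·39 = 512.5000; (r_i+r_j)·cross = 14.5·512.5000 = 7431.2500
edge 7: (0.5,38)→(0.5,14)  cross = 0.5·14 − 0.5·38 = -12.0000; (r_i+r_j)·cross = 1·-12.0000 = -12.0000
Σcross = 1258.7500 → A = |Σcross|/2 = 629.3750 mm²
Σ(r_i+r_j)·cross = 33680.5000 → first moment M = |Σ|/6 = 5613.4167
R_c = M/A = 5613.4167/629.3750 = 8.9190 mm
θ = 67° = 1.169371 rad
V = θ·R_c·A = 1.169371·8.9190·629.3750 = 6564.164 mm³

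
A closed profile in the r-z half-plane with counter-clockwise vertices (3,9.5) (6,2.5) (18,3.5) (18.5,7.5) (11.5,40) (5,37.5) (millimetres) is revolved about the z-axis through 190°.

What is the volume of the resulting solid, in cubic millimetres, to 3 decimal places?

Profile (r,z), 6 vertices: (3,9.5) (6,2.5) (18,3.5) (18.5,7.5) (11.5,40) (5,37.5)
edge 0: (3,9.5)→(6,2.5)  cross = 3·2.5 − 6·9.5 = -49.5000; (r_i+r_j)·cross = 9·-49.5000 = -445.5000
edge 1: (6,2.5)→(18,3.5)  cross = 6·3.5 − 18·2.5 = -24.0000; (r_i+r_j)·cross = 24·-24.0000 = -576.0000
edge 2: (18,3.5)→(18.5,7.5)  cross = 18·7.5 − 18.5·3.5 = 70.2500; (r_i+r_j)·cross = 36.5·70.2500 = 2564.1250
edge 3: (18.5,7.5)→(11.5,40)  cross = 18.5·40 − 11.5·7.5 = 653.7500; (r_i+r_j)·cross = 30·653.7500 = 19612.5000
edge 4: (11.5,40)→(5,37.5)  cross = 11.5·37.5 − 5·40 = 231.2500; (r_i+r_j)·cross = 16.5·231.2500 = 3815.6250
edge 5: (5,37.5)→(3,9.5)  cross = 5·9.5 − 3·37.5 = -65.0000; (r_i+r_j)·cross = 8·-65.0000 = -520.0000
Σcross = 816.7500 → A = |Σcross|/2 = 408.3750 mm²
Σ(r_i+r_j)·cross = 24450.7500 → first moment M = |Σ|/6 = 4075.1250
R_c = M/A = 4075.1250/408.3750 = 9.9789 mm
θ = 190° = 3.316126 rad
V = θ·R_c·A = 3.316126·9.9789·408.3750 = 13513.626 mm³

Volume = 13513.626 mm³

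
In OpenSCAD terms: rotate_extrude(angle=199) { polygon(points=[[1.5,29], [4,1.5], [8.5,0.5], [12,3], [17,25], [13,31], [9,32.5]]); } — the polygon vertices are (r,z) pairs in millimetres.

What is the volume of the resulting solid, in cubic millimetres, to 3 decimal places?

Profile (r,z), 7 vertices: (1.5,29) (4,1.5) (8.5,0.5) (12,3) (17,25) (13,31) (9,32.5)
edge 0: (1.5,29)→(4,1.5)  cross = 1.5·1.5 − 4·29 = -113.7500; (r_i+r_j)·cross = 5.5·-113.7500 = -625.6250
edge 1: (4,1.5)→(8.5,0.5)  cross = 4·0.5 − 8.5·1.5 = -10.7500; (r_i+r_j)·cross = 12.5·-10.7500 = -134.3750
edge 2: (8.5,0.5)→(12,3)  cross = 8.5·3 − 12·0.5 = 19.5000; (r_i+r_j)·cross = 20.5·19.5000 = 399.7500
edge 3: (12,3)→(17,25)  cross = 12·25 − 17·3 = 249.0000; (r_i+r_j)·cross = 29·249.0000 = 7221.0000
edge 4: (17,25)→(13,31)  cross = 17·31 − 13·25 = 202.0000; (r_i+r_j)·cross = 30·202.0000 = 6060.0000
edge 5: (13,31)→(9,32.5)  cross = 13·32.5 − 9·31 = 143.5000; (r_i+r_j)·cross = 22·143.5000 = 3157.0000
edge 6: (9,32.5)→(1.5,29)  cross = 9·29 − 1.5·32.5 = 212.2500; (r_i+r_j)·cross = 10.5·212.2500 = 2228.6250
Σcross = 701.7500 → A = |Σcross|/2 = 350.8750 mm²
Σ(r_i+r_j)·cross = 18306.3750 → first moment M = |Σ|/6 = 3051.0625
R_c = M/A = 3051.0625/350.8750 = 8.6956 mm
θ = 199° = 3.473205 rad
V = θ·R_c·A = 3.473205·8.6956·350.8750 = 10596.966 mm³

Volume = 10596.966 mm³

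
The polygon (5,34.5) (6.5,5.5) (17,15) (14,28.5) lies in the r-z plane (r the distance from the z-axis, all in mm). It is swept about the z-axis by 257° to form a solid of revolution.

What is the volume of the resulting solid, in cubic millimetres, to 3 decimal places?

Profile (r,z), 4 vertices: (5,34.5) (6.5,5.5) (17,15) (14,28.5)
edge 0: (5,34.5)→(6.5,5.5)  cross = 5·5.5 − 6.5·34.5 = -196.7500; (r_i+r_j)·cross = 11.5·-196.7500 = -2262.6250
edge 1: (6.5,5.5)→(17,15)  cross = 6.5·15 − 17·5.5 = 4.0000; (r_i+r_j)·cross = 23.5·4.0000 = 94.0000
edge 2: (17,15)→(14,28.5)  cross = 17·28.5 − 14·15 = 274.5000; (r_i+r_j)·cross = 31·274.5000 = 8509.5000
edge 3: (14,28.5)→(5,34.5)  cross = 14·34.5 − 5·28.5 = 340.5000; (r_i+r_j)·cross = 19·340.5000 = 6469.5000
Σcross = 422.2500 → A = |Σcross|/2 = 211.1250 mm²
Σ(r_i+r_j)·cross = 12810.3750 → first moment M = |Σ|/6 = 2135.0625
R_c = M/A = 2135.0625/211.1250 = 10.1128 mm
θ = 257° = 4.485496 rad
V = θ·R_c·A = 4.485496·10.1128·211.1250 = 9576.815 mm³

Volume = 9576.815 mm³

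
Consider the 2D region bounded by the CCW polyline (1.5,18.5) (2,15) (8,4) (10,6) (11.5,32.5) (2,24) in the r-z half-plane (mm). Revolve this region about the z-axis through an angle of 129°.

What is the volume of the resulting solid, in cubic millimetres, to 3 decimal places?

Volume = 2750.270 mm³

Profile (r,z), 6 vertices: (1.5,18.5) (2,15) (8,4) (10,6) (11.5,32.5) (2,24)
edge 0: (1.5,18.5)→(2,15)  cross = 1.5·15 − 2·18.5 = -14.5000; (r_i+r_j)·cross = 3.5·-14.5000 = -50.7500
edge 1: (2,15)→(8,4)  cross = 2·4 − 8·15 = -112.0000; (r_i+r_j)·cross = 10·-112.0000 = -1120.0000
edge 2: (8,4)→(10,6)  cross = 8·6 − 10·4 = 8.0000; (r_i+r_j)·cross = 18·8.0000 = 144.0000
edge 3: (10,6)→(11.5,32.5)  cross = 10·32.5 − 11.5·6 = 256.0000; (r_i+r_j)·cross = 21.5·256.0000 = 5504.0000
edge 4: (11.5,32.5)→(2,24)  cross = 11.5·24 − 2·32.5 = 211.0000; (r_i+r_j)·cross = 13.5·211.0000 = 2848.5000
edge 5: (2,24)→(1.5,18.5)  cross = 2·18.5 − 1.5·24 = 1.0000; (r_i+r_j)·cross = 3.5·1.0000 = 3.5000
Σcross = 349.5000 → A = |Σcross|/2 = 174.7500 mm²
Σ(r_i+r_j)·cross = 7329.2500 → first moment M = |Σ|/6 = 1221.5417
R_c = M/A = 1221.5417/174.7500 = 6.9902 mm
θ = 129° = 2.251475 rad
V = θ·R_c·A = 2.251475·6.9902·174.7500 = 2750.270 mm³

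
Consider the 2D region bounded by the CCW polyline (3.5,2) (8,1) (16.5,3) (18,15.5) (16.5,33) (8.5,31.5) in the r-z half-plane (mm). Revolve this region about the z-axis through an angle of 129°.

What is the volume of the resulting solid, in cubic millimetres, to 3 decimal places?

Volume = 8830.378 mm³

Profile (r,z), 6 vertices: (3.5,2) (8,1) (16.5,3) (18,15.5) (16.5,33) (8.5,31.5)
edge 0: (3.5,2)→(8,1)  cross = 3.5·1 − 8·2 = -12.5000; (r_i+r_j)·cross = 11.5·-12.5000 = -143.7500
edge 1: (8,1)→(16.5,3)  cross = 8·3 − 16.5·1 = 7.5000; (r_i+r_j)·cross = 24.5·7.5000 = 183.7500
edge 2: (16.5,3)→(18,15.5)  cross = 16.5·15.5 − 18·3 = 201.7500; (r_i+r_j)·cross = 34.5·201.7500 = 6960.3750
edge 3: (18,15.5)→(16.5,33)  cross = 18·33 − 16.5·15.5 = 338.2500; (r_i+r_j)·cross = 34.5·338.2500 = 11669.6250
edge 4: (16.5,33)→(8.5,31.5)  cross = 16.5·31.5 − 8.5·33 = 239.2500; (r_i+r_j)·cross = 25·239.2500 = 5981.2500
edge 5: (8.5,31.5)→(3.5,2)  cross = 8.5·2 − 3.5·31.5 = -93.2500; (r_i+r_j)·cross = 12·-93.2500 = -1119.0000
Σcross = 681.0000 → A = |Σcross|/2 = 340.5000 mm²
Σ(r_i+r_j)·cross = 23532.2500 → first moment M = |Σ|/6 = 3922.0417
R_c = M/A = 3922.0417/340.5000 = 11.5185 mm
θ = 129° = 2.251475 rad
V = θ·R_c·A = 2.251475·11.5185·340.5000 = 8830.378 mm³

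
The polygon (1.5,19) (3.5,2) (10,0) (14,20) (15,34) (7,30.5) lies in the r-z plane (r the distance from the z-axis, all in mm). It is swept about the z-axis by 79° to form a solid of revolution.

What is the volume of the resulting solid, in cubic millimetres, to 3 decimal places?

Profile (r,z), 6 vertices: (1.5,19) (3.5,2) (10,0) (14,20) (15,34) (7,30.5)
edge 0: (1.5,19)→(3.5,2)  cross = 1.5·2 − 3.5·19 = -63.5000; (r_i+r_j)·cross = 5·-63.5000 = -317.5000
edge 1: (3.5,2)→(10,0)  cross = 3.5·0 − 10·2 = -20.0000; (r_i+r_j)·cross = 13.5·-20.0000 = -270.0000
edge 2: (10,0)→(14,20)  cross = 10·20 − 14·0 = 200.0000; (r_i+r_j)·cross = 24·200.0000 = 4800.0000
edge 3: (14,20)→(15,34)  cross = 14·34 − 15·20 = 176.0000; (r_i+r_j)·cross = 29·176.0000 = 5104.0000
edge 4: (15,34)→(7,30.5)  cross = 15·30.5 − 7·34 = 219.5000; (r_i+r_j)·cross = 22·219.5000 = 4829.0000
edge 5: (7,30.5)→(1.5,19)  cross = 7·19 − 1.5·30.5 = 87.2500; (r_i+r_j)·cross = 8.5·87.2500 = 741.6250
Σcross = 599.2500 → A = |Σcross|/2 = 299.6250 mm²
Σ(r_i+r_j)·cross = 14887.1250 → first moment M = |Σ|/6 = 2481.1875
R_c = M/A = 2481.1875/299.6250 = 8.2810 mm
θ = 79° = 1.378810 rad
V = θ·R_c·A = 1.378810·8.2810·299.6250 = 3421.086 mm³

Volume = 3421.086 mm³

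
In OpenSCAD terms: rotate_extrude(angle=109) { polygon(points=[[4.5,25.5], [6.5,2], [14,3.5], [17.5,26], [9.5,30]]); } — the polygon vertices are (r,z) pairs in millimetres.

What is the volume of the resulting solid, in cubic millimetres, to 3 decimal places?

Profile (r,z), 5 vertices: (4.5,25.5) (6.5,2) (14,3.5) (17.5,26) (9.5,30)
edge 0: (4.5,25.5)→(6.5,2)  cross = 4.5·2 − 6.5·25.5 = -156.7500; (r_i+r_j)·cross = 11·-156.7500 = -1724.2500
edge 1: (6.5,2)→(14,3.5)  cross = 6.5·3.5 − 14·2 = -5.2500; (r_i+r_j)·cross = 20.5·-5.2500 = -107.6250
edge 2: (14,3.5)→(17.5,26)  cross = 14·26 − 17.5·3.5 = 302.7500; (r_i+r_j)·cross = 31.5·302.7500 = 9536.6250
edge 3: (17.5,26)→(9.5,30)  cross = 17.5·30 − 9.5·26 = 278.0000; (r_i+r_j)·cross = 27·278.0000 = 7506.0000
edge 4: (9.5,30)→(4.5,25.5)  cross = 9.5·25.5 − 4.5·30 = 107.2500; (r_i+r_j)·cross = 14·107.2500 = 1501.5000
Σcross = 526.0000 → A = |Σcross|/2 = 263.0000 mm²
Σ(r_i+r_j)·cross = 16712.2500 → first moment M = |Σ|/6 = 2785.3750
R_c = M/A = 2785.3750/263.0000 = 10.5908 mm
θ = 109° = 1.902409 rad
V = θ·R_c·A = 1.902409·10.5908·263.0000 = 5298.922 mm³

Volume = 5298.922 mm³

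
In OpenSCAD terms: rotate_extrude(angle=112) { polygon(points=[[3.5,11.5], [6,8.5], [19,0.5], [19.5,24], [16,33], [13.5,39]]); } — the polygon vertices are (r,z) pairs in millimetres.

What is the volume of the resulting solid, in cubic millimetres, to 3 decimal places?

Profile (r,z), 6 vertices: (3.5,11.5) (6,8.5) (19,0.5) (19.5,24) (16,33) (13.5,39)
edge 0: (3.5,11.5)→(6,8.5)  cross = 3.5·8.5 − 6·11.5 = -39.2500; (r_i+r_j)·cross = 9.5·-39.2500 = -372.8750
edge 1: (6,8.5)→(19,0.5)  cross = 6·0.5 − 19·8.5 = -158.5000; (r_i+r_j)·cross = 25·-158.5000 = -3962.5000
edge 2: (19,0.5)→(19.5,24)  cross = 19·24 − 19.5·0.5 = 446.2500; (r_i+r_j)·cross = 38.5·446.2500 = 17180.6250
edge 3: (19.5,24)→(16,33)  cross = 19.5·33 − 16·24 = 259.5000; (r_i+r_j)·cross = 35.5·259.5000 = 9212.2500
edge 4: (16,33)→(13.5,39)  cross = 16·39 − 13.5·33 = 178.5000; (r_i+r_j)·cross = 29.5·178.5000 = 5265.7500
edge 5: (13.5,39)→(3.5,11.5)  cross = 13.5·11.5 − 3.5·39 = 18.7500; (r_i+r_j)·cross = 17·18.7500 = 318.7500
Σcross = 705.2500 → A = |Σcross|/2 = 352.6250 mm²
Σ(r_i+r_j)·cross = 27642.0000 → first moment M = |Σ|/6 = 4607.0000
R_c = M/A = 4607.0000/352.6250 = 13.0649 mm
θ = 112° = 1.954769 rad
V = θ·R_c·A = 1.954769·13.0649·352.6250 = 9005.620 mm³

Volume = 9005.620 mm³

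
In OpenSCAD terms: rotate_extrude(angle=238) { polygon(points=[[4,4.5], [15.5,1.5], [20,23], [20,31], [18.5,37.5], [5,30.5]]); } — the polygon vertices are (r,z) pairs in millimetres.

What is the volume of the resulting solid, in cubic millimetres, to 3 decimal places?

Profile (r,z), 6 vertices: (4,4.5) (15.5,1.5) (20,23) (20,31) (18.5,37.5) (5,30.5)
edge 0: (4,4.5)→(15.5,1.5)  cross = 4·1.5 − 15.5·4.5 = -63.7500; (r_i+r_j)·cross = 19.5·-63.7500 = -1243.1250
edge 1: (15.5,1.5)→(20,23)  cross = 15.5·23 − 20·1.5 = 326.5000; (r_i+r_j)·cross = 35.5·326.5000 = 11590.7500
edge 2: (20,23)→(20,31)  cross = 20·31 − 20·23 = 160.0000; (r_i+r_j)·cross = 40·160.0000 = 6400.0000
edge 3: (20,31)→(18.5,37.5)  cross = 20·37.5 − 18.5·31 = 176.5000; (r_i+r_j)·cross = 38.5·176.5000 = 6795.2500
edge 4: (18.5,37.5)→(5,30.5)  cross = 18.5·30.5 − 5·37.5 = 376.7500; (r_i+r_j)·cross = 23.5·376.7500 = 8853.6250
edge 5: (5,30.5)→(4,4.5)  cross = 5·4.5 − 4·30.5 = -99.5000; (r_i+r_j)·cross = 9·-99.5000 = -895.5000
Σcross = 876.5000 → A = |Σcross|/2 = 438.2500 mm²
Σ(r_i+r_j)·cross = 31501.0000 → first moment M = |Σ|/6 = 5250.1667
R_c = M/A = 5250.1667/438.2500 = 11.9798 mm
θ = 238° = 4.153884 rad
V = θ·R_c·A = 4.153884·11.9798·438.2500 = 21808.581 mm³

Volume = 21808.581 mm³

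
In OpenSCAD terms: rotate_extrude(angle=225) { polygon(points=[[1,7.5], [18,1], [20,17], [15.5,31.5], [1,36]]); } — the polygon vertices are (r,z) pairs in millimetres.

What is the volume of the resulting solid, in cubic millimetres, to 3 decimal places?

Profile (r,z), 5 vertices: (1,7.5) (18,1) (20,17) (15.5,31.5) (1,36)
edge 0: (1,7.5)→(18,1)  cross = 1·1 − 18·7.5 = -134.0000; (r_i+r_j)·cross = 19·-134.0000 = -2546.0000
edge 1: (18,1)→(20,17)  cross = 18·17 − 20·1 = 286.0000; (r_i+r_j)·cross = 38·286.0000 = 10868.0000
edge 2: (20,17)→(15.5,31.5)  cross = 20·31.5 − 15.5·17 = 366.5000; (r_i+r_j)·cross = 35.5·366.5000 = 13010.7500
edge 3: (15.5,31.5)→(1,36)  cross = 15.5·36 − 1·31.5 = 526.5000; (r_i+r_j)·cross = 16.5·526.5000 = 8687.2500
edge 4: (1,36)→(1,7.5)  cross = 1·7.5 − 1·36 = -28.5000; (r_i+r_j)·cross = 2·-28.5000 = -57.0000
Σcross = 1016.5000 → A = |Σcross|/2 = 508.2500 mm²
Σ(r_i+r_j)·cross = 29963.0000 → first moment M = |Σ|/6 = 4993.8333
R_c = M/A = 4993.8333/508.2500 = 9.8255 mm
θ = 225° = 3.926991 rad
V = θ·R_c·A = 3.926991·9.8255·508.2500 = 19610.738 mm³

Volume = 19610.738 mm³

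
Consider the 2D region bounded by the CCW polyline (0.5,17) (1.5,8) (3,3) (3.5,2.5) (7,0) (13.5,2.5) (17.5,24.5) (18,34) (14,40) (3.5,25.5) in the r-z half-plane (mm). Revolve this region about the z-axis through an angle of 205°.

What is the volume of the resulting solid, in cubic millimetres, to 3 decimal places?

Volume = 15612.425 mm³

Profile (r,z), 10 vertices: (0.5,17) (1.5,8) (3,3) (3.5,2.5) (7,0) (13.5,2.5) (17.5,24.5) (18,34) (14,40) (3.5,25.5)
edge 0: (0.5,17)→(1.5,8)  cross = 0.5·8 − 1.5·17 = -21.5000; (r_i+r_j)·cross = 2·-21.5000 = -43.0000
edge 1: (1.5,8)→(3,3)  cross = 1.5·3 − 3·8 = -19.5000; (r_i+r_j)·cross = 4.5·-19.5000 = -87.7500
edge 2: (3,3)→(3.5,2.5)  cross = 3·2.5 − 3.5·3 = -3.0000; (r_i+r_j)·cross = 6.5·-3.0000 = -19.5000
edge 3: (3.5,2.5)→(7,0)  cross = 3.5·0 − 7·2.5 = -17.5000; (r_i+r_j)·cross = 10.5·-17.5000 = -183.7500
edge 4: (7,0)→(13.5,2.5)  cross = 7·2.5 − 13.5·0 = 17.5000; (r_i+r_j)·cross = 20.5·17.5000 = 358.7500
edge 5: (13.5,2.5)→(17.5,24.5)  cross = 13.5·24.5 − 17.5·2.5 = 287.0000; (r_i+r_j)·cross = 31·287.0000 = 8897.0000
edge 6: (17.5,24.5)→(18,34)  cross = 17.5·34 − 18·24.5 = 154.0000; (r_i+r_j)·cross = 35.5·154.0000 = 5467.0000
edge 7: (18,34)→(14,40)  cross = 18·40 − 14·34 = 244.0000; (r_i+r_j)·cross = 32·244.0000 = 7808.0000
edge 8: (14,40)→(3.5,25.5)  cross = 14·25.5 − 3.5·40 = 217.0000; (r_i+r_j)·cross = 17.5·217.0000 = 3797.5000
edge 9: (3.5,25.5)→(0.5,17)  cross = 3.5·17 − 0.5·25.5 = 46.7500; (r_i+r_j)·cross = 4·46.7500 = 187.0000
Σcross = 904.7500 → A = |Σcross|/2 = 452.3750 mm²
Σ(r_i+r_j)·cross = 26181.2500 → first moment M = |Σ|/6 = 4363.5417
R_c = M/A = 4363.5417/452.3750 = 9.6459 mm
θ = 205° = 3.577925 rad
V = θ·R_c·A = 3.577925·9.6459·452.3750 = 15612.425 mm³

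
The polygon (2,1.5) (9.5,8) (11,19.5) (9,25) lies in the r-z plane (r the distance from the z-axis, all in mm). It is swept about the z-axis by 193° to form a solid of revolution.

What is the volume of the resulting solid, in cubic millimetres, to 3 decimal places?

Volume = 2022.354 mm³

Profile (r,z), 4 vertices: (2,1.5) (9.5,8) (11,19.5) (9,25)
edge 0: (2,1.5)→(9.5,8)  cross = 2·8 − 9.5·1.5 = 1.7500; (r_i+r_j)·cross = 11.5·1.7500 = 20.1250
edge 1: (9.5,8)→(11,19.5)  cross = 9.5·19.5 − 11·8 = 97.2500; (r_i+r_j)·cross = 20.5·97.2500 = 1993.6250
edge 2: (11,19.5)→(9,25)  cross = 11·25 − 9·19.5 = 99.5000; (r_i+r_j)·cross = 20·99.5000 = 1990.0000
edge 3: (9,25)→(2,1.5)  cross = 9·1.5 − 2·25 = -36.5000; (r_i+r_j)·cross = 11·-36.5000 = -401.5000
Σcross = 162.0000 → A = |Σcross|/2 = 81.0000 mm²
Σ(r_i+r_j)·cross = 3602.2500 → first moment M = |Σ|/6 = 600.3750
R_c = M/A = 600.3750/81.0000 = 7.4120 mm
θ = 193° = 3.368485 rad
V = θ·R_c·A = 3.368485·7.4120·81.0000 = 2022.354 mm³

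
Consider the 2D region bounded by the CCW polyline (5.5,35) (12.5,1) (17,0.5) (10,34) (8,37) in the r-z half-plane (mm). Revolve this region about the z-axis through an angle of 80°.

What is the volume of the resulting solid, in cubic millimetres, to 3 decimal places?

Profile (r,z), 5 vertices: (5.5,35) (12.5,1) (17,0.5) (10,34) (8,37)
edge 0: (5.5,35)→(12.5,1)  cross = 5.5·1 − 12.5·35 = -432.0000; (r_i+r_j)·cross = 18·-432.0000 = -7776.0000
edge 1: (12.5,1)→(17,0.5)  cross = 12.5·0.5 − 17·1 = -10.7500; (r_i+r_j)·cross = 29.5·-10.7500 = -317.1250
edge 2: (17,0.5)→(10,34)  cross = 17·34 − 10·0.5 = 573.0000; (r_i+r_j)·cross = 27·573.0000 = 15471.0000
edge 3: (10,34)→(8,37)  cross = 10·37 − 8·34 = 98.0000; (r_i+r_j)·cross = 18·98.0000 = 1764.0000
edge 4: (8,37)→(5.5,35)  cross = 8·35 − 5.5·37 = 76.5000; (r_i+r_j)·cross = 13.5·76.5000 = 1032.7500
Σcross = 304.7500 → A = |Σcross|/2 = 152.3750 mm²
Σ(r_i+r_j)·cross = 10174.6250 → first moment M = |Σ|/6 = 1695.7708
R_c = M/A = 1695.7708/152.3750 = 11.1289 mm
θ = 80° = 1.396263 rad
V = θ·R_c·A = 1.396263·11.1289·152.3750 = 2367.743 mm³

Volume = 2367.743 mm³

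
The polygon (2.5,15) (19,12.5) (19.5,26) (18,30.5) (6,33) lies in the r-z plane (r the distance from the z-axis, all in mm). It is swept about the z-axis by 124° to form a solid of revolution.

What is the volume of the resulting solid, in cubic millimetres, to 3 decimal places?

Profile (r,z), 5 vertices: (2.5,15) (19,12.5) (19.5,26) (18,30.5) (6,33)
edge 0: (2.5,15)→(19,12.5)  cross = 2.5·12.5 − 19·15 = -253.7500; (r_i+r_j)·cross = 21.5·-253.7500 = -5455.6250
edge 1: (19,12.5)→(19.5,26)  cross = 19·26 − 19.5·12.5 = 250.2500; (r_i+r_j)·cross = 38.5·250.2500 = 9634.6250
edge 2: (19.5,26)→(18,30.5)  cross = 19.5·30.5 − 18·26 = 126.7500; (r_i+r_j)·cross = 37.5·126.7500 = 4753.1250
edge 3: (18,30.5)→(6,33)  cross = 18·33 − 6·30.5 = 411.0000; (r_i+r_j)·cross = 24·411.0000 = 9864.0000
edge 4: (6,33)→(2.5,15)  cross = 6·15 − 2.5·33 = 7.5000; (r_i+r_j)·cross = 8.5·7.5000 = 63.7500
Σcross = 541.7500 → A = |Σcross|/2 = 270.8750 mm²
Σ(r_i+r_j)·cross = 18859.8750 → first moment M = |Σ|/6 = 3143.3125
R_c = M/A = 3143.3125/270.8750 = 11.6043 mm
θ = 124° = 2.164208 rad
V = θ·R_c·A = 2.164208·11.6043·270.8750 = 6802.783 mm³

Volume = 6802.783 mm³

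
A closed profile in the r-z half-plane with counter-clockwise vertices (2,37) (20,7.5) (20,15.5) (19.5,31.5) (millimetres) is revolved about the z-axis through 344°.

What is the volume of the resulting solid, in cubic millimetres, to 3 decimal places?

Volume = 17565.380 mm³

Profile (r,z), 4 vertices: (2,37) (20,7.5) (20,15.5) (19.5,31.5)
edge 0: (2,37)→(20,7.5)  cross = 2·7.5 − 20·37 = -725.0000; (r_i+r_j)·cross = 22·-725.0000 = -15950.0000
edge 1: (20,7.5)→(20,15.5)  cross = 20·15.5 − 20·7.5 = 160.0000; (r_i+r_j)·cross = 40·160.0000 = 6400.0000
edge 2: (20,15.5)→(19.5,31.5)  cross = 20·31.5 − 19.5·15.5 = 327.7500; (r_i+r_j)·cross = 39.5·327.7500 = 12946.1250
edge 3: (19.5,31.5)→(2,37)  cross = 19.5·37 − 2·31.5 = 658.5000; (r_i+r_j)·cross = 21.5·658.5000 = 14157.7500
Σcross = 421.2500 → A = |Σcross|/2 = 210.6250 mm²
Σ(r_i+r_j)·cross = 17553.8750 → first moment M = |Σ|/6 = 2925.6458
R_c = M/A = 2925.6458/210.6250 = 13.8903 mm
θ = 344° = 6.003933 rad
V = θ·R_c·A = 6.003933·13.8903·210.6250 = 17565.380 mm³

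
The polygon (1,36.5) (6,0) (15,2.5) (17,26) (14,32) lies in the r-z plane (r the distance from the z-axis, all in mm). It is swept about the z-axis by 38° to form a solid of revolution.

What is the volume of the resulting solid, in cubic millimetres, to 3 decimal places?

Profile (r,z), 5 vertices: (1,36.5) (6,0) (15,2.5) (17,26) (14,32)
edge 0: (1,36.5)→(6,0)  cross = 1·0 − 6·36.5 = -219.0000; (r_i+r_j)·cross = 7·-219.0000 = -1533.0000
edge 1: (6,0)→(15,2.5)  cross = 6·2.5 − 15·0 = 15.0000; (r_i+r_j)·cross = 21·15.0000 = 315.0000
edge 2: (15,2.5)→(17,26)  cross = 15·26 − 17·2.5 = 347.5000; (r_i+r_j)·cross = 32·347.5000 = 11120.0000
edge 3: (17,26)→(14,32)  cross = 17·32 − 14·26 = 180.0000; (r_i+r_j)·cross = 31·180.0000 = 5580.0000
edge 4: (14,32)→(1,36.5)  cross = 14·36.5 − 1·32 = 479.0000; (r_i+r_j)·cross = 15·479.0000 = 7185.0000
Σcross = 802.5000 → A = |Σcross|/2 = 401.2500 mm²
Σ(r_i+r_j)·cross = 22667.0000 → first moment M = |Σ|/6 = 3777.8333
R_c = M/A = 3777.8333/401.2500 = 9.4152 mm
θ = 38° = 0.663225 rad
V = θ·R_c·A = 0.663225·9.4152·401.2500 = 2505.554 mm³

Volume = 2505.554 mm³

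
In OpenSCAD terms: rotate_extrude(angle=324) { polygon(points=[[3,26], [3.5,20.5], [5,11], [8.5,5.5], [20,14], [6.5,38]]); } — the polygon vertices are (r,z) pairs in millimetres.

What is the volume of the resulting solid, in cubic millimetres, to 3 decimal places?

Profile (r,z), 6 vertices: (3,26) (3.5,20.5) (5,11) (8.5,5.5) (20,14) (6.5,38)
edge 0: (3,26)→(3.5,20.5)  cross = 3·20.5 − 3.5·26 = -29.5000; (r_i+r_j)·cross = 6.5·-29.5000 = -191.7500
edge 1: (3.5,20.5)→(5,11)  cross = 3.5·11 − 5·20.5 = -64.0000; (r_i+r_j)·cross = 8.5·-64.0000 = -544.0000
edge 2: (5,11)→(8.5,5.5)  cross = 5·5.5 − 8.5·11 = -66.0000; (r_i+r_j)·cross = 13.5·-66.0000 = -891.0000
edge 3: (8.5,5.5)→(20,14)  cross = 8.5·14 − 20·5.5 = 9.0000; (r_i+r_j)·cross = 28.5·9.0000 = 256.5000
edge 4: (20,14)→(6.5,38)  cross = 20·38 − 6.5·14 = 669.0000; (r_i+r_j)·cross = 26.5·669.0000 = 17728.5000
edge 5: (6.5,38)→(3,26)  cross = 6.5·26 − 3·38 = 55.0000; (r_i+r_j)·cross = 9.5·55.0000 = 522.5000
Σcross = 573.5000 → A = |Σcross|/2 = 286.7500 mm²
Σ(r_i+r_j)·cross = 16880.7500 → first moment M = |Σ|/6 = 2813.4583
R_c = M/A = 2813.4583/286.7500 = 9.8115 mm
θ = 324° = 5.654867 rad
V = θ·R_c·A = 5.654867·9.8115·286.7500 = 15909.732 mm³

Volume = 15909.732 mm³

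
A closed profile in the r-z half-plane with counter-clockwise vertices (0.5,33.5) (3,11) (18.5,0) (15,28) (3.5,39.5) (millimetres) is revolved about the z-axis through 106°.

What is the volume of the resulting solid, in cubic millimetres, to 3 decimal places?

Profile (r,z), 5 vertices: (0.5,33.5) (3,11) (18.5,0) (15,28) (3.5,39.5)
edge 0: (0.5,33.5)→(3,11)  cross = 0.5·11 − 3·33.5 = -95.0000; (r_i+r_j)·cross = 3.5·-95.0000 = -332.5000
edge 1: (3,11)→(18.5,0)  cross = 3·0 − 18.5·11 = -203.5000; (r_i+r_j)·cross = 21.5·-203.5000 = -4375.2500
edge 2: (18.5,0)→(15,28)  cross = 18.5·28 − 15·0 = 518.0000; (r_i+r_j)·cross = 33.5·518.0000 = 17353.0000
edge 3: (15,28)→(3.5,39.5)  cross = 15·39.5 − 3.5·28 = 494.5000; (r_i+r_j)·cross = 18.5·494.5000 = 9148.2500
edge 4: (3.5,39.5)→(0.5,33.5)  cross = 3.5·33.5 − 0.5·39.5 = 97.5000; (r_i+r_j)·cross = 4·97.5000 = 390.0000
Σcross = 811.5000 → A = |Σcross|/2 = 405.7500 mm²
Σ(r_i+r_j)·cross = 22183.5000 → first moment M = |Σ|/6 = 3697.2500
R_c = M/A = 3697.2500/405.7500 = 9.1121 mm
θ = 106° = 1.850049 rad
V = θ·R_c·A = 1.850049·9.1121·405.7500 = 6840.094 mm³

Volume = 6840.094 mm³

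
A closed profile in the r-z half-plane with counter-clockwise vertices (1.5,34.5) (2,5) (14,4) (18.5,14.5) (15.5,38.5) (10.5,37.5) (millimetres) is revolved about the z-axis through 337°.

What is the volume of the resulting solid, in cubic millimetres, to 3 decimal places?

Volume = 27285.728 mm³

Profile (r,z), 6 vertices: (1.5,34.5) (2,5) (14,4) (18.5,14.5) (15.5,38.5) (10.5,37.5)
edge 0: (1.5,34.5)→(2,5)  cross = 1.5·5 − 2·34.5 = -61.5000; (r_i+r_j)·cross = 3.5·-61.5000 = -215.2500
edge 1: (2,5)→(14,4)  cross = 2·4 − 14·5 = -62.0000; (r_i+r_j)·cross = 16·-62.0000 = -992.0000
edge 2: (14,4)→(18.5,14.5)  cross = 14·14.5 − 18.5·4 = 129.0000; (r_i+r_j)·cross = 32.5·129.0000 = 4192.5000
edge 3: (18.5,14.5)→(15.5,38.5)  cross = 18.5·38.5 − 15.5·14.5 = 487.5000; (r_i+r_j)·cross = 34·487.5000 = 16575.0000
edge 4: (15.5,38.5)→(10.5,37.5)  cross = 15.5·37.5 − 10.5·38.5 = 177.0000; (r_i+r_j)·cross = 26·177.0000 = 4602.0000
edge 5: (10.5,37.5)→(1.5,34.5)  cross = 10.5·34.5 − 1.5·37.5 = 306.0000; (r_i+r_j)·cross = 12·306.0000 = 3672.0000
Σcross = 976.0000 → A = |Σcross|/2 = 488.0000 mm²
Σ(r_i+r_j)·cross = 27834.2500 → first moment M = |Σ|/6 = 4639.0417
R_c = M/A = 4639.0417/488.0000 = 9.5062 mm
θ = 337° = 5.881760 rad
V = θ·R_c·A = 5.881760·9.5062·488.0000 = 27285.728 mm³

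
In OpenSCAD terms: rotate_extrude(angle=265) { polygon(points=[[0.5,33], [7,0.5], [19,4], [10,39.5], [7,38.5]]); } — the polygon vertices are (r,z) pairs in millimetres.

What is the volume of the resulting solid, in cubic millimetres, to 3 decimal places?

Volume = 17565.830 mm³

Profile (r,z), 5 vertices: (0.5,33) (7,0.5) (19,4) (10,39.5) (7,38.5)
edge 0: (0.5,33)→(7,0.5)  cross = 0.5·0.5 − 7·33 = -230.7500; (r_i+r_j)·cross = 7.5·-230.7500 = -1730.6250
edge 1: (7,0.5)→(19,4)  cross = 7·4 − 19·0.5 = 18.5000; (r_i+r_j)·cross = 26·18.5000 = 481.0000
edge 2: (19,4)→(10,39.5)  cross = 19·39.5 − 10·4 = 710.5000; (r_i+r_j)·cross = 29·710.5000 = 20604.5000
edge 3: (10,39.5)→(7,38.5)  cross = 10·38.5 − 7·39.5 = 108.5000; (r_i+r_j)·cross = 17·108.5000 = 1844.5000
edge 4: (7,38.5)→(0.5,33)  cross = 7·33 − 0.5·38.5 = 211.7500; (r_i+r_j)·cross = 7.5·211.7500 = 1588.1250
Σcross = 818.5000 → A = |Σcross|/2 = 409.2500 mm²
Σ(r_i+r_j)·cross = 22787.5000 → first moment M = |Σ|/6 = 3797.9167
R_c = M/A = 3797.9167/409.2500 = 9.2802 mm
θ = 265° = 4.625123 rad
V = θ·R_c·A = 4.625123·9.2802·409.2500 = 17565.830 mm³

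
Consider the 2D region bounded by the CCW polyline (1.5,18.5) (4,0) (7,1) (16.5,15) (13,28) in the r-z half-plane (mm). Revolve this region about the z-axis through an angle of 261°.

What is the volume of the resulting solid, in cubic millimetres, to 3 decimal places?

Profile (r,z), 5 vertices: (1.5,18.5) (4,0) (7,1) (16.5,15) (13,28)
edge 0: (1.5,18.5)→(4,0)  cross = 1.5·0 − 4·18.5 = -74.0000; (r_i+r_j)·cross = 5.5·-74.0000 = -407.0000
edge 1: (4,0)→(7,1)  cross = 4·1 − 7·0 = 4.0000; (r_i+r_j)·cross = 11·4.0000 = 44.0000
edge 2: (7,1)→(16.5,15)  cross = 7·15 − 16.5·1 = 88.5000; (r_i+r_j)·cross = 23.5·88.5000 = 2079.7500
edge 3: (16.5,15)→(13,28)  cross = 16.5·28 − 13·15 = 267.0000; (r_i+r_j)·cross = 29.5·267.0000 = 7876.5000
edge 4: (13,28)→(1.5,18.5)  cross = 13·18.5 − 1.5·28 = 198.5000; (r_i+r_j)·cross = 14.5·198.5000 = 2878.2500
Σcross = 484.0000 → A = |Σcross|/2 = 242.0000 mm²
Σ(r_i+r_j)·cross = 12471.5000 → first moment M = |Σ|/6 = 2078.5833
R_c = M/A = 2078.5833/242.0000 = 8.5892 mm
θ = 261° = 4.555309 rad
V = θ·R_c·A = 4.555309·8.5892·242.0000 = 9468.590 mm³

Volume = 9468.590 mm³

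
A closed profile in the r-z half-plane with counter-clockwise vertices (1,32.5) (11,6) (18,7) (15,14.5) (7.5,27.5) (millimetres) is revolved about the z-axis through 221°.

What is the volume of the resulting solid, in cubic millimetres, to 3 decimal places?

Profile (r,z), 5 vertices: (1,32.5) (11,6) (18,7) (15,14.5) (7.5,27.5)
edge 0: (1,32.5)→(11,6)  cross = 1·6 − 11·32.5 = -351.5000; (r_i+r_j)·cross = 12·-351.5000 = -4218.0000
edge 1: (11,6)→(18,7)  cross = 11·7 − 18·6 = -31.0000; (r_i+r_j)·cross = 29·-31.0000 = -899.0000
edge 2: (18,7)→(15,14.5)  cross = 18·14.5 − 15·7 = 156.0000; (r_i+r_j)·cross = 33·156.0000 = 5148.0000
edge 3: (15,14.5)→(7.5,27.5)  cross = 15·27.5 − 7.5·14.5 = 303.7500; (r_i+r_j)·cross = 22.5·303.7500 = 6834.3750
edge 4: (7.5,27.5)→(1,32.5)  cross = 7.5·32.5 − 1·27.5 = 216.2500; (r_i+r_j)·cross = 8.5·216.2500 = 1838.1250
Σcross = 293.5000 → A = |Σcross|/2 = 146.7500 mm²
Σ(r_i+r_j)·cross = 8703.5000 → first moment M = |Σ|/6 = 1450.5833
R_c = M/A = 1450.5833/146.7500 = 9.8847 mm
θ = 221° = 3.857178 rad
V = θ·R_c·A = 3.857178·9.8847·146.7500 = 5595.158 mm³

Volume = 5595.158 mm³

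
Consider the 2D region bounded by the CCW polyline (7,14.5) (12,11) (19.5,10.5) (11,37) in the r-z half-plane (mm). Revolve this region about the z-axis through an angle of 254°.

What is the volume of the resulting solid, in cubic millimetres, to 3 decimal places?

Volume = 8911.528 mm³

Profile (r,z), 4 vertices: (7,14.5) (12,11) (19.5,10.5) (11,37)
edge 0: (7,14.5)→(12,11)  cross = 7·11 − 12·14.5 = -97.0000; (r_i+r_j)·cross = 19·-97.0000 = -1843.0000
edge 1: (12,11)→(19.5,10.5)  cross = 12·10.5 − 19.5·11 = -88.5000; (r_i+r_j)·cross = 31.5·-88.5000 = -2787.7500
edge 2: (19.5,10.5)→(11,37)  cross = 19.5·37 − 11·10.5 = 606.0000; (r_i+r_j)·cross = 30.5·606.0000 = 18483.0000
edge 3: (11,37)→(7,14.5)  cross = 11·14.5 − 7·37 = -99.5000; (r_i+r_j)·cross = 18·-99.5000 = -1791.0000
Σcross = 321.0000 → A = |Σcross|/2 = 160.5000 mm²
Σ(r_i+r_j)·cross = 12061.2500 → first moment M = |Σ|/6 = 2010.2083
R_c = M/A = 2010.2083/160.5000 = 12.5247 mm
θ = 254° = 4.433136 rad
V = θ·R_c·A = 4.433136·12.5247·160.5000 = 8911.528 mm³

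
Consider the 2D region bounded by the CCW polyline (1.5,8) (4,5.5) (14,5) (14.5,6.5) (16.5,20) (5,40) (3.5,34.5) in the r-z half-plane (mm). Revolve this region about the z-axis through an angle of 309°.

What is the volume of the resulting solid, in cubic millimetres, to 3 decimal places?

Volume = 15490.125 mm³

Profile (r,z), 7 vertices: (1.5,8) (4,5.5) (14,5) (14.5,6.5) (16.5,20) (5,40) (3.5,34.5)
edge 0: (1.5,8)→(4,5.5)  cross = 1.5·5.5 − 4·8 = -23.7500; (r_i+r_j)·cross = 5.5·-23.7500 = -130.6250
edge 1: (4,5.5)→(14,5)  cross = 4·5 − 14·5.5 = -57.0000; (r_i+r_j)·cross = 18·-57.0000 = -1026.0000
edge 2: (14,5)→(14.5,6.5)  cross = 14·6.5 − 14.5·5 = 18.5000; (r_i+r_j)·cross = 28.5·18.5000 = 527.2500
edge 3: (14.5,6.5)→(16.5,20)  cross = 14.5·20 − 16.5·6.5 = 182.7500; (r_i+r_j)·cross = 31·182.7500 = 5665.2500
edge 4: (16.5,20)→(5,40)  cross = 16.5·40 − 5·20 = 560.0000; (r_i+r_j)·cross = 21.5·560.0000 = 12040.0000
edge 5: (5,40)→(3.5,34.5)  cross = 5·34.5 − 3.5·40 = 32.5000; (r_i+r_j)·cross = 8.5·32.5000 = 276.2500
edge 6: (3.5,34.5)→(1.5,8)  cross = 3.5·8 − 1.5·34.5 = -23.7500; (r_i+r_j)·cross = 5·-23.7500 = -118.7500
Σcross = 689.2500 → A = |Σcross|/2 = 344.6250 mm²
Σ(r_i+r_j)·cross = 17233.3750 → first moment M = |Σ|/6 = 2872.2292
R_c = M/A = 2872.2292/344.6250 = 8.3344 mm
θ = 309° = 5.393067 rad
V = θ·R_c·A = 5.393067·8.3344·344.6250 = 15490.125 mm³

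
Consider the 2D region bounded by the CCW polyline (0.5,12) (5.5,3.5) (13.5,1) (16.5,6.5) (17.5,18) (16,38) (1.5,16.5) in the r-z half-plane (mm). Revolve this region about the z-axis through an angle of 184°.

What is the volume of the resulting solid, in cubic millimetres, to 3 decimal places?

Volume = 12556.998 mm³

Profile (r,z), 7 vertices: (0.5,12) (5.5,3.5) (13.5,1) (16.5,6.5) (17.5,18) (16,38) (1.5,16.5)
edge 0: (0.5,12)→(5.5,3.5)  cross = 0.5·3.5 − 5.5·12 = -64.2500; (r_i+r_j)·cross = 6·-64.2500 = -385.5000
edge 1: (5.5,3.5)→(13.5,1)  cross = 5.5·1 − 13.5·3.5 = -41.7500; (r_i+r_j)·cross = 19·-41.7500 = -793.2500
edge 2: (13.5,1)→(16.5,6.5)  cross = 13.5·6.5 − 16.5·1 = 71.2500; (r_i+r_j)·cross = 30·71.2500 = 2137.5000
edge 3: (16.5,6.5)→(17.5,18)  cross = 16.5·18 − 17.5·6.5 = 183.2500; (r_i+r_j)·cross = 34·183.2500 = 6230.5000
edge 4: (17.5,18)→(16,38)  cross = 17.5·38 − 16·18 = 377.0000; (r_i+r_j)·cross = 33.5·377.0000 = 12629.5000
edge 5: (16,38)→(1.5,16.5)  cross = 16·16.5 − 1.5·38 = 207.0000; (r_i+r_j)·cross = 17.5·207.0000 = 3622.5000
edge 6: (1.5,16.5)→(0.5,12)  cross = 1.5·12 − 0.5·16.5 = 9.7500; (r_i+r_j)·cross = 2·9.7500 = 19.5000
Σcross = 742.2500 → A = |Σcross|/2 = 371.1250 mm²
Σ(r_i+r_j)·cross = 23460.7500 → first moment M = |Σ|/6 = 3910.1250
R_c = M/A = 3910.1250/371.1250 = 10.5359 mm
θ = 184° = 3.211406 rad
V = θ·R_c·A = 3.211406·10.5359·371.1250 = 12556.998 mm³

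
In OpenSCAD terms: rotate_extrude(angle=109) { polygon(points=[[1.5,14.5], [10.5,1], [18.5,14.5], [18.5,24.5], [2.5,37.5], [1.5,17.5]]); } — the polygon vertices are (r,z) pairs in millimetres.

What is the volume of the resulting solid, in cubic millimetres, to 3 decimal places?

Profile (r,z), 6 vertices: (1.5,14.5) (10.5,1) (18.5,14.5) (18.5,24.5) (2.5,37.5) (1.5,17.5)
edge 0: (1.5,14.5)→(10.5,1)  cross = 1.5·1 − 10.5·14.5 = -150.7500; (r_i+r_j)·cross = 12·-150.7500 = -1809.0000
edge 1: (10.5,1)→(18.5,14.5)  cross = 10.5·14.5 − 18.5·1 = 133.7500; (r_i+r_j)·cross = 29·133.7500 = 3878.7500
edge 2: (18.5,14.5)→(18.5,24.5)  cross = 18.5·24.5 − 18.5·14.5 = 185.0000; (r_i+r_j)·cross = 37·185.0000 = 6845.0000
edge 3: (18.5,24.5)→(2.5,37.5)  cross = 18.5·37.5 − 2.5·24.5 = 632.5000; (r_i+r_j)·cross = 21·632.5000 = 13282.5000
edge 4: (2.5,37.5)→(1.5,17.5)  cross = 2.5·17.5 − 1.5·37.5 = -12.5000; (r_i+r_j)·cross = 4·-12.5000 = -50.0000
edge 5: (1.5,17.5)→(1.5,14.5)  cross = 1.5·14.5 − 1.5·17.5 = -4.5000; (r_i+r_j)·cross = 3·-4.5000 = -13.5000
Σcross = 783.5000 → A = |Σcross|/2 = 391.7500 mm²
Σ(r_i+r_j)·cross = 22133.7500 → first moment M = |Σ|/6 = 3688.9583
R_c = M/A = 3688.9583/391.7500 = 9.4166 mm
θ = 109° = 1.902409 rad
V = θ·R_c·A = 1.902409·9.4166·391.7500 = 7017.907 mm³

Volume = 7017.907 mm³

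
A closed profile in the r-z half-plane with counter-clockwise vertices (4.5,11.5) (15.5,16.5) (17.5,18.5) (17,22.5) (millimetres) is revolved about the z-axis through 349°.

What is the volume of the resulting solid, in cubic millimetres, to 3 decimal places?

Volume = 2654.240 mm³

Profile (r,z), 4 vertices: (4.5,11.5) (15.5,16.5) (17.5,18.5) (17,22.5)
edge 0: (4.5,11.5)→(15.5,16.5)  cross = 4.5·16.5 − 15.5·11.5 = -104.0000; (r_i+r_j)·cross = 20·-104.0000 = -2080.0000
edge 1: (15.5,16.5)→(17.5,18.5)  cross = 15.5·18.5 − 17.5·16.5 = -2.0000; (r_i+r_j)·cross = 33·-2.0000 = -66.0000
edge 2: (17.5,18.5)→(17,22.5)  cross = 17.5·22.5 − 17·18.5 = 79.2500; (r_i+r_j)·cross = 34.5·79.2500 = 2734.1250
edge 3: (17,22.5)→(4.5,11.5)  cross = 17·11.5 − 4.5·22.5 = 94.2500; (r_i+r_j)·cross = 21.5·94.2500 = 2026.3750
Σcross = 67.5000 → A = |Σcross|/2 = 33.7500 mm²
Σ(r_i+r_j)·cross = 2614.5000 → first moment M = |Σ|/6 = 435.7500
R_c = M/A = 435.7500/33.7500 = 12.9111 mm
θ = 349° = 6.091199 rad
V = θ·R_c·A = 6.091199·12.9111·33.7500 = 2654.240 mm³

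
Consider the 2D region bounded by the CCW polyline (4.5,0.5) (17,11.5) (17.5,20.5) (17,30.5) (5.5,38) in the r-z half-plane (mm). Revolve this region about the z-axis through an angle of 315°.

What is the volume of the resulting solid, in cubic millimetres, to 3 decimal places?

Profile (r,z), 5 vertices: (4.5,0.5) (17,11.5) (17.5,20.5) (17,30.5) (5.5,38)
edge 0: (4.5,0.5)→(17,11.5)  cross = 4.5·11.5 − 17·0.5 = 43.2500; (r_i+r_j)·cross = 21.5·43.2500 = 929.8750
edge 1: (17,11.5)→(17.5,20.5)  cross = 17·20.5 − 17.5·11.5 = 147.2500; (r_i+r_j)·cross = 34.5·147.2500 = 5080.1250
edge 2: (17.5,20.5)→(17,30.5)  cross = 17.5·30.5 − 17·20.5 = 185.2500; (r_i+r_j)·cross = 34.5·185.2500 = 6391.1250
edge 3: (17,30.5)→(5.5,38)  cross = 17·38 − 5.5·30.5 = 478.2500; (r_i+r_j)·cross = 22.5·478.2500 = 10760.6250
edge 4: (5.5,38)→(4.5,0.5)  cross = 5.5·0.5 − 4.5·38 = -168.2500; (r_i+r_j)·cross = 10·-168.2500 = -1682.5000
Σcross = 685.7500 → A = |Σcross|/2 = 342.8750 mm²
Σ(r_i+r_j)·cross = 21479.2500 → first moment M = |Σ|/6 = 3579.8750
R_c = M/A = 3579.8750/342.8750 = 10.4408 mm
θ = 315° = 5.497787 rad
V = θ·R_c·A = 5.497787·10.4408·342.8750 = 19681.391 mm³

Volume = 19681.391 mm³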